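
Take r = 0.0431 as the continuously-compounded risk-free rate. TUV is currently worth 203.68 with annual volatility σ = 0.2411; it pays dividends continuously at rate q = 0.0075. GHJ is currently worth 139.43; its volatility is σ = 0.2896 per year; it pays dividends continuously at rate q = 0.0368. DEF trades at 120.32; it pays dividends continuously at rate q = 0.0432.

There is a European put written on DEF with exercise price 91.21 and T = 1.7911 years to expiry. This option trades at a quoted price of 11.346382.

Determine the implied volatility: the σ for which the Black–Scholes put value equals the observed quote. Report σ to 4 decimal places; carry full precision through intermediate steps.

At σ = 0.4348 the Black–Scholes value reproduces the quote:
σ√T = 0.4348·√1.7911 = 0.581901
d₁ = (ln(S/K) + (r−q+σ²/2)T) / (σ√T) = (ln(120.32/91.21) + (0.0431−0.0432+0.4348²/2)·1.7911) / 0.581901 = (0.276990 + 0.169126) / 0.581901 = 0.766652
d₂ = d₁ − σ√T = 0.766652 − 0.581901 = 0.184750
e^{−rT} = 0.925708
e^{−qT} = 0.925542
N(−d₁) = 0.221644,  N(−d₂) = 0.426712
V = K·e^{−rT}·N(−d₂) − S·e^{−qT}·N(−d₁) = 36.028961 − 24.682579 = 11.346382 (matching the quote); vega is positive throughout, so no other σ reproduces this price

sigma = 0.4348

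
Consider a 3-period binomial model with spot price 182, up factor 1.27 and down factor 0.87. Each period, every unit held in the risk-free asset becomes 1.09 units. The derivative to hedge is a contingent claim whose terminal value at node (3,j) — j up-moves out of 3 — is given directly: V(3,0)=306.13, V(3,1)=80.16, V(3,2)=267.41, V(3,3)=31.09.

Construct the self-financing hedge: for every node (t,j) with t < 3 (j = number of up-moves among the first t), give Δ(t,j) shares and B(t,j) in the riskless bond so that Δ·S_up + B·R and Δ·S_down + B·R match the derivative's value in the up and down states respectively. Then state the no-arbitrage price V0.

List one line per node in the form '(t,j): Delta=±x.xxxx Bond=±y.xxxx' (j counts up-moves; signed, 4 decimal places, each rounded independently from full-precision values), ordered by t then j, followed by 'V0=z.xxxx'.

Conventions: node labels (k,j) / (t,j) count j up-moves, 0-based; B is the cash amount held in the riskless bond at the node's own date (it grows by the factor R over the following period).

(0,0): Delta=-0.2839 Bond=182.2148
(1,0): Delta=0.0188 Bond=150.6749
(1,1): Delta=-0.4536 Bond=237.8372
(2,0): Delta=-4.1009 Bond=731.7567
(2,1): Delta=2.3279 Bond=-300.0998
(2,2): Delta=-2.0126 Bond=716.8862
V0=130.5420

Arbitrage-free pricing uses the up-move probability p* = (R−d)/(u−d) = 0.5500, discounting each step at R = 1.09.
At maturity the claim pays: V(3,0)=306.1300, V(3,1)=80.1600, V(3,2)=267.4100, V(3,3)=31.0900
(2,0): S=137.7558. Δ = (V_up−V_dn)/(S_up−S_dn) = (80.1600−306.1300)/(174.9499−119.8475) = -4.1009. V = [p*·80.1600 + (1−p*)·306.1300]/1.09 = 166.8317. B = V − Δ·S = 731.7567.
(2,1): S=201.0918. Δ = (V_up−V_dn)/(S_up−S_dn) = (267.4100−80.1600)/(255.3866−174.9499) = 2.3279. V = [p*·267.4100 + (1−p*)·80.1600]/1.09 = 168.0252. B = V − Δ·S = -300.0998.
(2,2): S=293.5478. Δ = (V_up−V_dn)/(S_up−S_dn) = (31.0900−267.4100)/(372.8057−255.3866) = -2.0126. V = [p*·31.0900 + (1−p*)·267.4100]/1.09 = 126.0862. B = V − Δ·S = 716.8862.
(1,0): S=158.3400. Δ = (V_up−V_dn)/(S_up−S_dn) = (168.0252−166.8317)/(201.0918−137.7558) = 0.0188. V = [p*·168.0252 + (1−p*)·166.8317]/1.09 = 153.6588. B = V − Δ·S = 150.6749.
(1,1): S=231.1400. Δ = (V_up−V_dn)/(S_up−S_dn) = (126.0862−168.0252)/(293.5478−201.0918) = -0.4536. V = [p*·126.0862 + (1−p*)·168.0252]/1.09 = 132.9897. B = V − Δ·S = 237.8372.
(0,0): S=182.0000. Δ = (V_up−V_dn)/(S_up−S_dn) = (132.9897−153.6588)/(231.1400−158.3400) = -0.2839. V = [p*·132.9897 + (1−p*)·153.6588]/1.09 = 130.5420. B = V − Δ·S = 182.2148.
As a check, the time-0 holding Δ(0,0)·S0 + B(0,0) comes to 130.5420 — exactly V0.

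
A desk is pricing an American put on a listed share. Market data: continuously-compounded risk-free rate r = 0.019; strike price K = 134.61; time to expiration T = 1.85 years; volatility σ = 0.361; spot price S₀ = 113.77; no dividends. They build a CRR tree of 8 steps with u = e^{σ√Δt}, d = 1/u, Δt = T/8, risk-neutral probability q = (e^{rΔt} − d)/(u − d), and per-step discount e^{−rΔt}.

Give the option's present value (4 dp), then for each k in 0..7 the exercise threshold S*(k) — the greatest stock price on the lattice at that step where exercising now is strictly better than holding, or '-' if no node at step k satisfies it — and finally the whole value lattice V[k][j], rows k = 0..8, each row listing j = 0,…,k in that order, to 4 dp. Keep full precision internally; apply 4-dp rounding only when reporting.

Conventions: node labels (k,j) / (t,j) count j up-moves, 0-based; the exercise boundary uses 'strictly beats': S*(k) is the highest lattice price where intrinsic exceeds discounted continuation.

Δt=0.23125, u=1.18958, d=0.84063, q=0.46933, disc=e^(-rΔt)=0.99562
k=8 terminal: V=max(K-S,0) → 106.2385 94.4616 77.7961 54.2127 20.8400 0.0000 0.0000 0.0000 0.0000
k=7: j=0 S=33.7501 intr=100.8599 cont=100.2698 V=100.8599[EX]; j=1 S=47.7597 intr=86.8503 cont=86.2602 V=86.8503[EX]; j=2 S=67.5846 intr=67.0254 cont=66.4352 V=67.0254[EX]; j=3 S=95.6389 intr=38.9711 cont=38.3810 V=38.9711[EX]; j=4 S=135.3384 intr=0.0000 cont=11.0107 V=11.0107[hold]; j=5 S=191.5171 intr=0.0000 cont=0.0000 V=0.0000[hold]; j=6 S=271.0154 intr=0.0000 cont=0.0000 V=0.0000[hold]; j=7 S=383.5133 intr=0.0000 cont=0.0000 V=0.0000[hold]  S*(7)=95.6389
k=6: j=0 S=40.1484 intr=94.4616 cont=93.8714 V=94.4616[EX]; j=1 S=56.8139 intr=77.7961 cont=77.2059 V=77.7961[EX]; j=2 S=80.3973 intr=54.2127 cont=53.6226 V=54.2127[EX]; j=3 S=113.7700 intr=20.8400 cont=25.7352 V=25.7352[hold]; j=4 S=160.9957 intr=0.0000 cont=5.8175 V=5.8175[hold]; j=5 S=227.8246 intr=0.0000 cont=0.0000 V=0.0000[hold]; j=6 S=322.3942 intr=0.0000 cont=0.0000 V=0.0000[hold]  S*(6)=80.3973
k=5: j=0 S=47.7597 intr=86.8503 cont=86.2602 V=86.8503[EX]; j=1 S=67.5846 intr=67.0254 cont=66.4352 V=67.0254[EX]; j=2 S=95.6389 intr=38.9711 cont=40.6683 V=40.6683[hold]; j=3 S=135.3384 intr=0.0000 cont=16.3154 V=16.3154[hold]; j=4 S=191.5171 intr=0.0000 cont=3.0736 V=3.0736[hold]; j=5 S=271.0154 intr=0.0000 cont=0.0000 V=0.0000[hold]  S*(5)=67.5846
k=4: j=0 S=56.8139 intr=77.7961 cont=77.2059 V=77.7961[EX]; j=1 S=80.3973 intr=54.2127 cont=54.4157 V=54.4157[hold]; j=2 S=113.7700 intr=20.8400 cont=29.1106 V=29.1106[hold]; j=3 S=160.9957 intr=0.0000 cont=10.0564 V=10.0564[hold]; j=4 S=227.8246 intr=0.0000 cont=1.6239 V=1.6239[hold]  S*(4)=56.8139
k=3: j=0 S=67.5846 intr=67.0254 cont=66.5300 V=67.0254[EX]; j=1 S=95.6389 intr=38.9711 cont=42.3528 V=42.3528[hold]; j=2 S=135.3384 intr=0.0000 cont=20.0795 V=20.0795[hold]; j=3 S=191.5171 intr=0.0000 cont=6.0721 V=6.0721[hold]  S*(3)=67.5846
k=2: j=0 S=80.3973 intr=54.2127 cont=55.2028 V=55.2028[hold]; j=1 S=113.7700 intr=20.8400 cont=31.7595 V=31.7595[hold]; j=2 S=160.9957 intr=0.0000 cont=13.4462 V=13.4462[hold]  S*(2)=-
k=1: j=0 S=95.6389 intr=38.9711 cont=44.0064 V=44.0064[hold]; j=1 S=135.3384 intr=0.0000 cont=23.0630 V=23.0630[hold]  S*(1)=-
k=0: j=0 S=113.7700 intr=20.8400 cont=34.0272 V=34.0272[hold]  S*(0)=-

price = 34.0272
boundary = - - - 67.5846 56.8139 67.5846 80.3973 95.6389
tree:
34.0272
44.0064 23.0630
55.2028 31.7595 13.4462
67.0254 42.3528 20.0795 6.0721
77.7961 54.4157 29.1106 10.0564 1.6239
86.8503 67.0254 40.6683 16.3154 3.0736 0.0000
94.4616 77.7961 54.2127 25.7352 5.8175 0.0000 0.0000
100.8599 86.8503 67.0254 38.9711 11.0107 0.0000 0.0000 0.0000
106.2385 94.4616 77.7961 54.2127 20.8400 0.0000 0.0000 0.0000 0.0000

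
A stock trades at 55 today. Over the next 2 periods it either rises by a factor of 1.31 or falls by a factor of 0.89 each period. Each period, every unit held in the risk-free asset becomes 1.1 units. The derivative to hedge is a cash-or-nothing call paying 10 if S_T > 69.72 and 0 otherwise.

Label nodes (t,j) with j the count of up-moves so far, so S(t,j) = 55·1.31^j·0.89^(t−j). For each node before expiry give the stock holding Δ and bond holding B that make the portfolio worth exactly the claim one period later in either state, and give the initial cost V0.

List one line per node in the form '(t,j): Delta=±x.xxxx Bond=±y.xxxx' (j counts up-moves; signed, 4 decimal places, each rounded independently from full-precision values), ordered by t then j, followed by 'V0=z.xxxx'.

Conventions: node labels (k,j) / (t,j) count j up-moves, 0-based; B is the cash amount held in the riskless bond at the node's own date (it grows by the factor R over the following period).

The replicating-portfolio and risk-neutral prices coincide; use p* = (1.1−0.89)/(1.31−0.89) = 0.5000 for the latter.
Payoffs at expiry: V(2,0)=0.0000, V(2,1)=0.0000, V(2,2)=10.0000
  t=1,j=0: stock 48.9500 → up 64.1245 (V=0.0000), down 43.5655 (V=0.0000). Price 0.0000; hedge Δ=0.0000, bond B=0.0000.
  t=1,j=1: stock 72.0500 → up 94.3855 (V=10.0000), down 64.1245 (V=0.0000). Price 4.5455; hedge Δ=0.3305, bond B=-19.2641.
  t=0,j=0: stock 55.0000 → up 72.0500 (V=4.5455), down 48.9500 (V=0.0000). Price 2.0661; hedge Δ=0.1968, bond B=-8.7564.
Sanity check at the root: Δ(0,0)·S0 + B(0,0) reproduces V0 = 2.0661.

(0,0): Delta=0.1968 Bond=-8.7564
(1,0): Delta=0.0000 Bond=0.0000
(1,1): Delta=0.3305 Bond=-19.2641
V0=2.0661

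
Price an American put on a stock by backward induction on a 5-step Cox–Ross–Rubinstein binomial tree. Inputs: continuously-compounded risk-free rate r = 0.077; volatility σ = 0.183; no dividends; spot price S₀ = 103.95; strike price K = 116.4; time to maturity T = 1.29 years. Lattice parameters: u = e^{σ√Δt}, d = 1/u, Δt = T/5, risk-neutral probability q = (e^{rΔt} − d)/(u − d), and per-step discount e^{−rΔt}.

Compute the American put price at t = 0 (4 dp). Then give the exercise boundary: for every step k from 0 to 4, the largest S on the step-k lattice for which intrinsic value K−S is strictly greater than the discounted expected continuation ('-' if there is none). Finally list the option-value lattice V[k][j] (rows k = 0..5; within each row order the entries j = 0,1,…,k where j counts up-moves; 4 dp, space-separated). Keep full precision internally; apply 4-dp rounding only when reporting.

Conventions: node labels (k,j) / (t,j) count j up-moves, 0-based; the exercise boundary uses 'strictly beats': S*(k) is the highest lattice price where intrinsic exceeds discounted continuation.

Δt=0.25800, u=1.09741, d=0.91124, q=0.58455, disc=e^(-rΔt)=0.98033
k=5 terminal: V=max(K-S,0) → 51.0898 37.7465 21.6769 2.3243 0.0000 0.0000
k=4: j=0 S=71.6720 intr=44.7280 cont=42.4384 V=44.7280[EX]; j=1 S=86.3151 intr=30.0849 cont=27.7953 V=30.0849[EX]; j=2 S=103.9500 intr=12.4500 cont=10.1604 V=12.4500[EX]; j=3 S=125.1878 intr=0.0000 cont=0.9466 V=0.9466[hold]; j=4 S=150.7646 intr=0.0000 cont=0.0000 V=0.0000[hold]  S*(4)=103.9500
k=3: j=0 S=78.6535 intr=37.7465 cont=35.4569 V=37.7465[EX]; j=1 S=94.7231 intr=21.6769 cont=19.3873 V=21.6769[EX]; j=2 S=114.0757 intr=2.3243 cont=5.6130 V=5.6130[hold]; j=3 S=137.3823 intr=0.0000 cont=0.3855 V=0.3855[hold]  S*(3)=94.7231
k=2: j=0 S=86.3151 intr=30.0849 cont=27.7953 V=30.0849[EX]; j=1 S=103.9500 intr=12.4500 cont=12.0451 V=12.4500[EX]; j=2 S=125.1878 intr=0.0000 cont=2.5070 V=2.5070[hold]  S*(2)=103.9500
k=1: j=0 S=94.7231 intr=21.6769 cont=19.3873 V=21.6769[EX]; j=1 S=114.0757 intr=2.3243 cont=6.5072 V=6.5072[hold]  S*(1)=94.7231
k=0: j=0 S=103.9500 intr=12.4500 cont=12.5575 V=12.5575[hold]  S*(0)=-

price = 12.5575
boundary = - 94.7231 103.9500 94.7231 103.9500
tree:
12.5575
21.6769 6.5072
30.0849 12.4500 2.5070
37.7465 21.6769 5.6130 0.3855
44.7280 30.0849 12.4500 0.9466 0.0000
51.0898 37.7465 21.6769 2.3243 0.0000 0.0000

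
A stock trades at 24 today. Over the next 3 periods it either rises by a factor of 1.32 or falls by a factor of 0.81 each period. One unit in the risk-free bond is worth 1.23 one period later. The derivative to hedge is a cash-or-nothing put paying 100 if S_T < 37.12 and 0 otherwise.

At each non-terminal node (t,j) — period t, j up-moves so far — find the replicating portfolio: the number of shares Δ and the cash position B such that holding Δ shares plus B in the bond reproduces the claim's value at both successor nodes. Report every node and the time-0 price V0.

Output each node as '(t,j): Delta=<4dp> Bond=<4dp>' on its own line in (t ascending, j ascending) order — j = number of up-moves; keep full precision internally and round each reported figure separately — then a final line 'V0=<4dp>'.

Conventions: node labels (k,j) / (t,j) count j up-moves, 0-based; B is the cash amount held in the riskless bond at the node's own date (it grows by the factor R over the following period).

(0,0): Delta=-3.6624 Bond=111.6223
(1,0): Delta=0.0000 Bond=66.0982
(1,1): Delta=-4.1440 Bond=152.5520
(2,0): Delta=0.0000 Bond=81.3008
(2,1): Delta=0.0000 Bond=81.3008
(2,2): Delta=-4.6889 Bond=210.4256
V0=23.7245

Risk-neutral probability p* = (R−d)/(u−d) = (1.23−0.81)/(1.32−0.81) = 0.8235.
Terminal payoffs: V(3,0)=100.0000, V(3,1)=100.0000, V(3,2)=100.0000, V(3,3)=0.0000
(2,0): S=15.7464. Δ = (V_up−V_dn)/(S_up−S_dn) = (100.0000−100.0000)/(20.7852−12.7546) = 0.0000. V = [p*·100.0000 + (1−p*)·100.0000]/1.23 = 81.3008. B = V − Δ·S = 81.3008.
(2,1): S=25.6608. Δ = (V_up−V_dn)/(S_up−S_dn) = (100.0000−100.0000)/(33.8723−20.7852) = 0.0000. V = [p*·100.0000 + (1−p*)·100.0000]/1.23 = 81.3008. B = V − Δ·S = 81.3008.
(2,2): S=41.8176. Δ = (V_up−V_dn)/(S_up−S_dn) = (0.0000−100.0000)/(55.1992−33.8723) = -4.6889. V = [p*·0.0000 + (1−p*)·100.0000]/1.23 = 14.3472. B = V − Δ·S = 210.4256.
(1,0): S=19.4400. Δ = (V_up−V_dn)/(S_up−S_dn) = (81.3008−81.3008)/(25.6608−15.7464) = 0.0000. V = [p*·81.3008 + (1−p*)·81.3008]/1.23 = 66.0982. B = V − Δ·S = 66.0982.
(1,1): S=31.6800. Δ = (V_up−V_dn)/(S_up−S_dn) = (14.3472−81.3008)/(41.8176−25.6608) = -4.1440. V = [p*·14.3472 + (1−p*)·81.3008]/1.23 = 21.2704. B = V − Δ·S = 152.5520.
(0,0): S=24.0000. Δ = (V_up−V_dn)/(S_up−S_dn) = (21.2704−66.0982)/(31.6800−19.4400) = -3.6624. V = [p*·21.2704 + (1−p*)·66.0982]/1.23 = 23.7245. B = V − Δ·S = 111.6223.
As a check, the time-0 holding Δ(0,0)·S0 + B(0,0) comes to 23.7245 — exactly V0.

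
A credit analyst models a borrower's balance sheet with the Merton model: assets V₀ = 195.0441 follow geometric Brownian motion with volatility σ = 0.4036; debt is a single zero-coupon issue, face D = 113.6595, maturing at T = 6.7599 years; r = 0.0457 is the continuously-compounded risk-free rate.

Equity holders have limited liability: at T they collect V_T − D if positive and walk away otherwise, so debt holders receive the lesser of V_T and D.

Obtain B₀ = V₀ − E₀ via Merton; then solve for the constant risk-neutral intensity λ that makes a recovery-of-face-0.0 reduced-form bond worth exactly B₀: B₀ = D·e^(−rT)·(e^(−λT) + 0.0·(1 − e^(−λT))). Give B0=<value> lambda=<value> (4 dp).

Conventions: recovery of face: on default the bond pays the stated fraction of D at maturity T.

B0=68.8455 lambda=0.0285

Work the structural quantities from V₀ = 195.0441 against face 113.6595:
d₁ = [ln(V₀/D) + (r + σ²/2)T] / (σ√T)
   = [ln(195.0441/113.6595) + (0.0457 + 0.5·0.4036²)·6.7599] / (0.4036·√6.7599)
   = [0.540019 + 0.859497] / 1.049352 = 1.333695
d₂ = d₁ − σ√T = 1.333695 − 1.049352 = 0.284343
N(d₁) = 0.908848,  N(d₂) = 0.611926,  e^(−rT) = 0.734234
E₀ = V₀·N(d₁) − D·e^(−rT)·N(d₂)
   = 195.0441·0.908848 − 113.6595·0.734234·0.611926 = 126.198583
B₀ = V₀ − E₀ = 195.0441 − 126.198583 = 68.845517
e^(−λT) = (B₀·e^(rT)/D − 0)/(1 − 0) = (68.8455·1.361964/113.6595 − 0)/1 = 0.82496457
λ = −ln(0.82496457)/6.7599 = 0.028464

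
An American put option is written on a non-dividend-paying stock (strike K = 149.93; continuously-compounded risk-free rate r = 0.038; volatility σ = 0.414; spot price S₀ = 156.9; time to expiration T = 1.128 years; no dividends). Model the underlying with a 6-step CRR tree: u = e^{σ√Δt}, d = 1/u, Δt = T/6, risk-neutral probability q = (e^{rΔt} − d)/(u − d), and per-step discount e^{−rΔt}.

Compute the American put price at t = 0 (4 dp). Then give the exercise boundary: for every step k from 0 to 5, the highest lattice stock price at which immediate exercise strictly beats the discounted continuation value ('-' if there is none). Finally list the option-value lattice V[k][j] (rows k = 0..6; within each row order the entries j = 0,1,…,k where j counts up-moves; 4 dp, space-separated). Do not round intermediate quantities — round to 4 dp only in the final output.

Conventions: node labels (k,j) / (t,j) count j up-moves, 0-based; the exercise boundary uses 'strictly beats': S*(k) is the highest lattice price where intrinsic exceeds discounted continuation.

price = 20.3197
boundary = - - - 91.5688 109.5736 91.5688
tree:
20.3197
30.0057 9.9254
42.7757 16.3503 2.9770
58.3612 26.2026 5.7124 0.0000
73.4075 40.3564 10.9610 0.0000 0.0000
85.9815 58.3612 21.0320 0.0000 0.0000 0.0000
96.4893 73.4075 40.3564 0.0000 0.0000 0.0000 0.0000

Δt=0.18800, u=1.19663, d=0.83568, q=0.47511, disc=e^(-rΔt)=0.99288
k=6 terminal: V=max(K-S,0) → 96.4893 73.4075 40.3564 0.0000 0.0000 0.0000 0.0000
k=5: j=0 S=63.9485 intr=85.9815 cont=84.9142 V=85.9815[EX]; j=1 S=91.5688 intr=58.3612 cont=57.2939 V=58.3612[EX]; j=2 S=131.1186 intr=18.8114 cont=21.0320 V=21.0320[hold]; j=3 S=187.7507 intr=0.0000 cont=0.0000 V=0.0000[hold]; j=4 S=268.8429 intr=0.0000 cont=0.0000 V=0.0000[hold]; j=5 S=384.9599 intr=0.0000 cont=0.0000 V=0.0000[hold]  S*(5)=91.5688
k=4: j=0 S=76.5225 intr=73.4075 cont=72.3403 V=73.4075[EX]; j=1 S=109.5736 intr=40.3564 cont=40.3367 V=40.3564[EX]; j=2 S=156.9000 intr=0.0000 cont=10.9610 V=10.9610[hold]; j=3 S=224.6674 intr=0.0000 cont=0.0000 V=0.0000[hold]; j=4 S=321.7044 intr=0.0000 cont=0.0000 V=0.0000[hold]  S*(4)=109.5736
k=3: j=0 S=91.5688 intr=58.3612 cont=57.2939 V=58.3612[EX]; j=1 S=131.1186 intr=18.8114 cont=26.2026 V=26.2026[hold]; j=2 S=187.7507 intr=0.0000 cont=5.7124 V=5.7124[hold]; j=3 S=268.8429 intr=0.0000 cont=0.0000 V=0.0000[hold]  S*(3)=91.5688
k=2: j=0 S=109.5736 intr=40.3564 cont=42.7757 V=42.7757[hold]; j=1 S=156.9000 intr=0.0000 cont=16.3503 V=16.3503[hold]; j=2 S=224.6674 intr=0.0000 cont=2.9770 V=2.9770[hold]  S*(2)=-
k=1: j=0 S=131.1186 intr=18.8114 cont=30.0057 V=30.0057[hold]; j=1 S=187.7507 intr=0.0000 cont=9.9254 V=9.9254[hold]  S*(1)=-
k=0: j=0 S=156.9000 intr=0.0000 cont=20.3197 V=20.3197[hold]  S*(0)=-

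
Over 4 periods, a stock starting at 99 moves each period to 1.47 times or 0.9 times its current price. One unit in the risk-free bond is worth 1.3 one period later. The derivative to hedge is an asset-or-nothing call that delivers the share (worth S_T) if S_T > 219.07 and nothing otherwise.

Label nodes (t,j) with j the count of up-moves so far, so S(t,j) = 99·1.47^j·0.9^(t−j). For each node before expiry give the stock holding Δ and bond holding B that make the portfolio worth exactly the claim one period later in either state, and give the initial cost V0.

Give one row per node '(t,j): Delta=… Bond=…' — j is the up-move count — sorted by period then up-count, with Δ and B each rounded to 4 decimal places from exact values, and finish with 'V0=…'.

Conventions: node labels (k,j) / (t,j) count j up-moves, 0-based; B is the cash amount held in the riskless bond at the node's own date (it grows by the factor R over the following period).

No-arbitrage ⇒ martingale measure with p* = (R−d)/(u−d) = 0.7018.
Payoffs at expiry: V(4,0)=0.0000, V(4,1)=0.0000, V(4,2)=0.0000, V(4,3)=283.0282, V(4,4)=462.2794
Node (3,0) S=72.1710: V=(p*·0.0000+(1−p*)·0.0000)/1.3=0.0000; Δ=(0.0000−0.0000)/(106.0914−64.9539)=0.0000; B=V−Δ·S=0.0000
Node (3,1) S=117.8793: V=(p*·0.0000+(1−p*)·0.0000)/1.3=0.0000; Δ=(0.0000−0.0000)/(173.2826−106.0914)=0.0000; B=V−Δ·S=0.0000
Node (3,2) S=192.5362: V=(p*·283.0282+(1−p*)·0.0000)/1.3=152.7818; Δ=(283.0282−0.0000)/(283.0282−173.2826)=2.5789; B=V−Δ·S=-343.7589
Node (3,3) S=314.4758: V=(p*·462.2794+(1−p*)·283.0282)/1.3=314.4758; Δ=(462.2794−283.0282)/(462.2794−283.0282)=1.0000; B=V−Δ·S=0.0000
Node (2,0) S=80.1900: V=(p*·0.0000+(1−p*)·0.0000)/1.3=0.0000; Δ=(0.0000−0.0000)/(117.8793−72.1710)=0.0000; B=V−Δ·S=0.0000
Node (2,1) S=130.9770: V=(p*·152.7818+(1−p*)·0.0000)/1.3=82.4733; Δ=(152.7818−0.0000)/(192.5362−117.8793)=2.0465; B=V−Δ·S=-185.5649
Node (2,2) S=213.9291: V=(p*·314.4758+(1−p*)·152.7818)/1.3=204.8086; Δ=(314.4758−152.7818)/(314.4758−192.5362)=1.3260; B=V−Δ·S=-78.8651
Node (1,0) S=89.1000: V=(p*·82.4733+(1−p*)·0.0000)/1.3=44.5200; Δ=(82.4733−0.0000)/(130.9770−80.1900)=1.6239; B=V−Δ·S=-100.1700
Node (1,1) S=145.5300: V=(p*·204.8086+(1−p*)·82.4733)/1.3=129.4790; Δ=(204.8086−82.4733)/(213.9291−130.9770)=1.4748; B=V−Δ·S=-85.1445
Node (0,0) S=99.0000: V=(p*·129.4790+(1−p*)·44.5200)/1.3=80.1079; Δ=(129.4790−44.5200)/(145.5300−89.1000)=1.5056; B=V−Δ·S=-68.9429
Check: Δ(0,0)·S0 + B(0,0) = 80.1079 = V0.

(0,0): Delta=1.5056 Bond=-68.9429
(1,0): Delta=1.6239 Bond=-100.1700
(1,1): Delta=1.4748 Bond=-85.1445
(2,0): Delta=0.0000 Bond=0.0000
(2,1): Delta=2.0465 Bond=-185.5649
(2,2): Delta=1.3260 Bond=-78.8651
(3,0): Delta=0.0000 Bond=0.0000
(3,1): Delta=0.0000 Bond=0.0000
(3,2): Delta=2.5789 Bond=-343.7589
(3,3): Delta=1.0000 Bond=0.0000
V0=80.1079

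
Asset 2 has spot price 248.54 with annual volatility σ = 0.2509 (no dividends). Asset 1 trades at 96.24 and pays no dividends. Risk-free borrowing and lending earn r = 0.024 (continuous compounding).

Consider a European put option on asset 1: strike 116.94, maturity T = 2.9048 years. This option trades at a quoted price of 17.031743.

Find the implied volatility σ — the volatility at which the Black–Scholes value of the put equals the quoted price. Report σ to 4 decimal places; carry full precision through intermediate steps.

sigma = 0.1328

At σ = 0.1328 the Black–Scholes value reproduces the quote:
σ√T = 0.1328·√2.9048 = 0.226337
d₁ = (ln(S/K) + (r+σ²/2)T) / (σ√T) = (ln(96.24/116.94) + (0.024+0.1328²/2)·2.9048) / 0.226337 = (-0.194816 + 0.095329) / 0.226337 = -0.439549
d₂ = d₁ − σ√T = -0.439549 − 0.226337 = -0.665887
e^{−rT} = 0.932659
N(−d₁) = 0.669868,  N(−d₂) = 0.747258
V = K·e^{−rT}·N(−d₂) − S·N(−d₁) = 81.499860 − 64.468117 = 17.031743 (the quoted price), and the Black–Scholes price is strictly increasing in σ, so σ is unique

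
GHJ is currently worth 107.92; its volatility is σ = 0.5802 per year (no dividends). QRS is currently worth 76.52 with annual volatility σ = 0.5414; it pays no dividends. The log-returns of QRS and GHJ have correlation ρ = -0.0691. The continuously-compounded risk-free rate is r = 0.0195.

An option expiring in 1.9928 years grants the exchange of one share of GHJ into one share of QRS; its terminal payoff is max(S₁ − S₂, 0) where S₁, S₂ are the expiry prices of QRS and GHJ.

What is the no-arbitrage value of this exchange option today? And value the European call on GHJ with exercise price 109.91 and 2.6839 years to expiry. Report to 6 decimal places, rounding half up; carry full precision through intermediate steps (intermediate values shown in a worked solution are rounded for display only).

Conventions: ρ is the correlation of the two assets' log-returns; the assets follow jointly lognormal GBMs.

exchange price = 26.201886
price(GHJ call K=109.91) = 40.603660

σ_eff = √(σ₁² + σ₂² − 2ρσ₁σ₂) = √(0.5414² + 0.5802² − 2·-0.0691·0.5414·0.5802) = 0.820462
d₁ = (ln(S₁/S₂) + (q₂ − q₁ + σ_eff²/2)T) / (σ_eff√T) = (ln(76.52/107.92) + (0.0 − 0.0 + 0.336579)·1.9928) / 1.158218 = 0.282241
d₂ = d₁ − σ_eff√T = 0.282241 − 1.158218 = -0.875977
N(d₁) = 0.611120,  N(d₂) = 0.190521
V = S₁·e^{−q₁T}·N(d₁) − S₂·e^{−q₂T}·N(d₂) = 46.762938 − 20.561053 = 26.201886
[vanilla: GHJ call K=109.91]
σ√T = 0.5802·√2.6839 = 0.950519
d₁ = (ln(S/K) + (r+σ²/2)T) / (σ√T) = (ln(107.92/109.91) + (0.0195+0.5802²/2)·2.6839) / 0.950519 = (-0.018272 + 0.504079) / 0.950519 = 0.511097
d₂ = d₁ − σ√T = 0.511097 − 0.950519 = -0.439422
e^{−rT} = 0.949010
N(d₁) = 0.695359,  N(d₂) = 0.330178
price = S·N(d₁) − K·e^{−rT}·N(d₂) = 75.043093 − 34.439433 = 40.603660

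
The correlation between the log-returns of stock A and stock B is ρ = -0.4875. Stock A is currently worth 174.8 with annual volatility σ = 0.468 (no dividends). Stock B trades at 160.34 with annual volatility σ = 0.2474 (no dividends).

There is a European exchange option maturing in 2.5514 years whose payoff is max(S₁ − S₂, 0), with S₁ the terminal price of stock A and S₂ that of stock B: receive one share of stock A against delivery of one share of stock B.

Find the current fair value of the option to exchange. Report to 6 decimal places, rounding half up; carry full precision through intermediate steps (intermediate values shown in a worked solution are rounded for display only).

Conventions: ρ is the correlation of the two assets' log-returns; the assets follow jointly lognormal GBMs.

exchange price = 71.704487

σ_eff = √(σ₁² + σ₂² − 2ρσ₁σ₂) = √(0.468² + 0.2474² − 2·-0.4875·0.468·0.2474) = 0.626992
d₁ = (ln(S₁/S₂) + (q₂ − q₁ + σ_eff²/2)T) / (σ_eff√T) = (ln(174.8/160.34) + (0.0 − 0.0 + 0.196560)·2.5514) / 1.001501 = 0.586967
d₂ = d₁ − σ_eff√T = 0.586967 − 1.001501 = -0.414534
N(d₁) = 0.721387,  N(d₂) = 0.339241
V = S₁·e^{−q₁T}·N(d₁) − S₂·e^{−q₂T}·N(d₂) = 126.098465 − 54.393978 = 71.704487
Key observation: pricing in stock B-units makes this a unit-strike call on the ratio S₁/S₂ — the risk-free rate cancels and cannot affect the value.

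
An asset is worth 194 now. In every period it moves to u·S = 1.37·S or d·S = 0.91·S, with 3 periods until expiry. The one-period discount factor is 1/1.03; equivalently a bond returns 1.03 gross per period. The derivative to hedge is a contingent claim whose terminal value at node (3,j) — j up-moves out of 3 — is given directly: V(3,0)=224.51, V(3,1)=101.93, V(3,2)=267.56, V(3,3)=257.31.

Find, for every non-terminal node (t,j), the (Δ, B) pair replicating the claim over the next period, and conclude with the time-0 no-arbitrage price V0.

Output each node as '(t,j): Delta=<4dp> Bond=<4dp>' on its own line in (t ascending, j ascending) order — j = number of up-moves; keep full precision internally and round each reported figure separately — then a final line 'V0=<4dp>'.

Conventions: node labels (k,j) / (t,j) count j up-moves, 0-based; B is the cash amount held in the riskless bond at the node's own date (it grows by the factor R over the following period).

(0,0): Delta=-0.0401 Bond=171.7454
(1,0): Delta=-0.5666 Bond=269.8575
(1,1): Delta=0.9509 Bond=-86.4883
(2,0): Delta=-1.6587 Bond=453.4031
(2,1): Delta=1.4887 Bond=-219.1547
(2,2): Delta=-0.0612 Bond=279.4536
V0=163.9746

Risk-neutral probability p* = (R−d)/(u−d) = (1.03−0.91)/(1.37−0.91) = 0.2609.
Expiry values: V(3,0)=224.5100, V(3,1)=101.9300, V(3,2)=267.5600, V(3,3)=257.3100
(2,0): S=160.6514. Δ = (V_up−V_dn)/(S_up−S_dn) = (101.9300−224.5100)/(220.0924−146.1928) = -1.6587. V = [p*·101.9300 + (1−p*)·224.5100]/1.03 = 186.9249. B = V − Δ·S = 453.4031.
(2,1): S=241.8598. Δ = (V_up−V_dn)/(S_up−S_dn) = (267.5600−101.9300)/(331.3479−220.0924) = 1.4887. V = [p*·267.5600 + (1−p*)·101.9300]/1.03 = 140.9105. B = V − Δ·S = -219.1547.
(2,2): S=364.1186. Δ = (V_up−V_dn)/(S_up−S_dn) = (257.3100−267.5600)/(498.8425−331.3479) = -0.0612. V = [p*·257.3100 + (1−p*)·267.5600]/1.03 = 257.1710. B = V − Δ·S = 279.4536.
(1,0): S=176.5400. Δ = (V_up−V_dn)/(S_up−S_dn) = (140.9105−186.9249)/(241.8598−160.6514) = -0.5666. V = [p*·140.9105 + (1−p*)·186.9249]/1.03 = 169.8263. B = V − Δ·S = 269.8575.
(1,1): S=265.7800. Δ = (V_up−V_dn)/(S_up−S_dn) = (257.1710−140.9105)/(364.1186−241.8598) = 0.9509. V = [p*·257.1710 + (1−p*)·140.9105]/1.03 = 166.2518. B = V − Δ·S = -86.4883.
(0,0): S=194.0000. Δ = (V_up−V_dn)/(S_up−S_dn) = (166.2518−169.8263)/(265.7800−176.5400) = -0.0401. V = [p*·166.2518 + (1−p*)·169.8263]/1.03 = 163.9746. B = V − Δ·S = 171.7454.
Sanity check at the root: Δ(0,0)·S0 + B(0,0) reproduces V0 = 163.9746.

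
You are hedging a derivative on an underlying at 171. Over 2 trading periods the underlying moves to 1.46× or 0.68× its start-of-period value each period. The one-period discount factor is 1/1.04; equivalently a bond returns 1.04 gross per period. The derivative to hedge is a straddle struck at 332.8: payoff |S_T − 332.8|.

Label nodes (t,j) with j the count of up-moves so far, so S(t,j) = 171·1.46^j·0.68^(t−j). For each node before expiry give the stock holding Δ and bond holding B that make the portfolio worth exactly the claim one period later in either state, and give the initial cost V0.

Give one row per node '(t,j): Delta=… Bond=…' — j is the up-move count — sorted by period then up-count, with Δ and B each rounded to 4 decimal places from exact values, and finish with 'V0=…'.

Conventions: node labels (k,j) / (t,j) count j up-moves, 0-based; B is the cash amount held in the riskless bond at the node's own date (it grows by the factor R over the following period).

Arbitrage-free pricing uses the up-move probability p* = (R−d)/(u−d) = 0.4615, discounting each step at R = 1.04.
Terminal payoffs: V(2,0)=253.7296, V(2,1)=163.0312, V(2,2)=31.7036
Node (1,0) S=116.2800: V=(p*·163.0312+(1−p*)·253.7296)/1.04=203.7200; Δ=(163.0312−253.7296)/(169.7688−79.0704)=-1.0000; B=V−Δ·S=320.0000
Node (1,1) S=249.6600: V=(p*·31.7036+(1−p*)·163.0312)/1.04=98.4793; Δ=(31.7036−163.0312)/(364.5036−169.7688)=-0.6744; B=V−Δ·S=266.8480
Node (0,0) S=171.0000: V=(p*·98.4793+(1−p*)·203.7200)/1.04=149.1802; Δ=(98.4793−203.7200)/(249.6600−116.2800)=-0.7890; B=V−Δ·S=284.1041
Check: Δ(0,0)·S0 + B(0,0) = 149.1802 = V0.

(0,0): Delta=-0.7890 Bond=284.1041
(1,0): Delta=-1.0000 Bond=320.0000
(1,1): Delta=-0.6744 Bond=266.8480
V0=149.1802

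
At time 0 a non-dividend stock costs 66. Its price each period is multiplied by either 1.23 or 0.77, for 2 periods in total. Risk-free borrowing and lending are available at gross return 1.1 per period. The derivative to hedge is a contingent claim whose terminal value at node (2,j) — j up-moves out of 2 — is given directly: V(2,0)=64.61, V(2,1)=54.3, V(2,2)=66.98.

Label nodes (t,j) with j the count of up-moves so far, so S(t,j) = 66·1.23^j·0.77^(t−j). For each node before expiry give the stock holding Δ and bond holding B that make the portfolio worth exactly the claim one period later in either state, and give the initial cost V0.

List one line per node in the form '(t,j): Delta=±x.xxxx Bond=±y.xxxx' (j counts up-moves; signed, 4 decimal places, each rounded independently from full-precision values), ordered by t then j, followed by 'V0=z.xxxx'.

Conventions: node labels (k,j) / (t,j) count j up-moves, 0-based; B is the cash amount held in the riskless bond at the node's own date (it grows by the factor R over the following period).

Since d<R<u, set p* = (R−d)/(u−d) = 0.7174; price each node as the discounted p*-expectation of its children.
Expiry values: V(2,0)=64.6100, V(2,1)=54.3000, V(2,2)=66.9800
(1,0): S=50.8200. Δ = (V_up−V_dn)/(S_up−S_dn) = (54.3000−64.6100)/(62.5086−39.1314) = -0.4410. V = [p*·54.3000 + (1−p*)·64.6100]/1.1 = 52.0125. B = V − Δ·S = 74.4255.
(1,1): S=81.1800. Δ = (V_up−V_dn)/(S_up−S_dn) = (66.9800−54.3000)/(99.8514−62.5086) = 0.3396. V = [p*·66.9800 + (1−p*)·54.3000]/1.1 = 57.6332. B = V − Δ·S = 30.0680.
(0,0): S=66.0000. Δ = (V_up−V_dn)/(S_up−S_dn) = (57.6332−52.0125)/(81.1800−50.8200) = 0.1851. V = [p*·57.6332 + (1−p*)·52.0125]/1.1 = 50.9498. B = V − Δ·S = 38.7307.
As a check, the time-0 holding Δ(0,0)·S0 + B(0,0) comes to 50.9498 — exactly V0.

(0,0): Delta=0.1851 Bond=38.7307
(1,0): Delta=-0.4410 Bond=74.4255
(1,1): Delta=0.3396 Bond=30.0680
V0=50.9498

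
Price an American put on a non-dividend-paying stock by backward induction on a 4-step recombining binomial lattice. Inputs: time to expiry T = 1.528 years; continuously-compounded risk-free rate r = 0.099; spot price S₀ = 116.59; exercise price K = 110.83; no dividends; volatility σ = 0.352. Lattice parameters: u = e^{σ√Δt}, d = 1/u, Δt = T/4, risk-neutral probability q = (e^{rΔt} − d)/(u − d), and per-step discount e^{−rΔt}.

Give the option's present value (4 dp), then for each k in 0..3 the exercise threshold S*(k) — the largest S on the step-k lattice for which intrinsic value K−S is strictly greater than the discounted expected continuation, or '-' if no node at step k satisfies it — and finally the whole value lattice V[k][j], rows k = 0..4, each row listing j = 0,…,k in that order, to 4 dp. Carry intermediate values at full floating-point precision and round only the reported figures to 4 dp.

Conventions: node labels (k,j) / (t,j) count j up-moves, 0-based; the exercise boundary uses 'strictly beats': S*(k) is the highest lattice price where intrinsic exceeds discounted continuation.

Δt=0.38200  u=1.24304  d=0.80448  q=0.53371  discount=0.96289
step 4 (expiry): payoffs max(K−S,0) = 61.9957 35.3741 0.0000 0.0000 0.0000
step 3: (k=3,j=0): S=60.7028, K−S=50.1272, hold=46.0141 ⇒ V=50.1272 exercise | (k=3,j=1): S=93.7945, K−S=17.0355, hold=15.8825 ⇒ V=17.0355 exercise | (k=3,j=2): S=144.9257, K−S=0.0000, hold=0.0000 ⇒ V=0.0000 continue | (k=3,j=3): S=223.9307, K−S=0.0000, hold=0.0000 ⇒ V=0.0000 continue  boundary S*=93.7945
step 2: (k=2,j=0): S=75.4559, K−S=35.3741, hold=31.2610 ⇒ V=35.3741 exercise | (k=2,j=1): S=116.5900, K−S=0.0000, hold=7.6487 ⇒ V=7.6487 continue | (k=2,j=2): S=180.1480, K−S=0.0000, hold=0.0000 ⇒ V=0.0000 continue  boundary S*=75.4559
step 1: (k=1,j=0): S=93.7945, K−S=17.0355, hold=19.8132 ⇒ V=19.8132 continue | (k=1,j=1): S=144.9257, K−S=0.0000, hold=3.4342 ⇒ V=3.4342 continue  boundary S*=-
step 0: (k=0,j=0): S=116.5900, K−S=0.0000, hold=10.6607 ⇒ V=10.6607 continue  boundary S*=-

price = 10.6607
boundary = - - 75.4559 93.7945
tree:
10.6607
19.8132 3.4342
35.3741 7.6487 0.0000
50.1272 17.0355 0.0000 0.0000
61.9957 35.3741 0.0000 0.0000 0.0000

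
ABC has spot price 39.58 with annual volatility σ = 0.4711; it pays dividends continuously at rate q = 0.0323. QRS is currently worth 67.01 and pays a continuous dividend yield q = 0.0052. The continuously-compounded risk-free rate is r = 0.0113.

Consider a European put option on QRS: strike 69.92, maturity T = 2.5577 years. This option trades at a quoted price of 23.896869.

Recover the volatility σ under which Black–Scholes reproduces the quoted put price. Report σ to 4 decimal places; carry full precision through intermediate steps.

At σ = 0.5552 the Black–Scholes value reproduces the quote:
σ√T = 0.5552·√2.5577 = 0.887921
d₁ = (ln(S/K) + (r−q+σ²/2)T) / (σ√T) = (ln(67.01/69.92) + (0.0113−0.0052+0.5552²/2)·2.5577) / 0.887921 = (-0.042510 + 0.409804) / 0.887921 = 0.413656
d₂ = d₁ − σ√T = 0.413656 − 0.887921 = -0.474265
e^{−rT} = 0.971512
e^{−qT} = 0.986788
N(−d₁) = 0.339563,  N(−d₂) = 0.682344
V = K·e^{−rT}·N(−d₂) − S·e^{−qT}·N(−d₁) = 46.350360 − 22.453490 = 23.896869 (the observed quote) — the price is monotone increasing in volatility, hence this σ is the only solution

sigma = 0.5552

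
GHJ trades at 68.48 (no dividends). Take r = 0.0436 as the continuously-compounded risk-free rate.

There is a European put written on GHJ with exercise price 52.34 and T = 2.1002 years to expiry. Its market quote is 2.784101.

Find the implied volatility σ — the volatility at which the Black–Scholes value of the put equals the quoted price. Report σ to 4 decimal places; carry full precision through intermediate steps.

sigma = 0.2993

At σ = 0.2993 the Black–Scholes value reproduces the quote:
σ√T = 0.2993·√2.1002 = 0.433748
d₁ = (ln(S/K) + (r+σ²/2)T) / (σ√T) = (ln(68.48/52.34) + (0.0436+0.2993²/2)·2.1002) / 0.433748 = (0.268781 + 0.185637) / 0.433748 = 1.047656
d₂ = d₁ − σ√T = 1.047656 − 0.433748 = 0.613908
e^{−rT} = 0.912499
N(−d₁) = 0.147399,  N(−d₂) = 0.269638
V = K·e^{−rT}·N(−d₂) − S·N(−d₁) = 12.877962 − 10.093861 = 2.784101 (matching the quote); vega is positive throughout, so no other σ reproduces this price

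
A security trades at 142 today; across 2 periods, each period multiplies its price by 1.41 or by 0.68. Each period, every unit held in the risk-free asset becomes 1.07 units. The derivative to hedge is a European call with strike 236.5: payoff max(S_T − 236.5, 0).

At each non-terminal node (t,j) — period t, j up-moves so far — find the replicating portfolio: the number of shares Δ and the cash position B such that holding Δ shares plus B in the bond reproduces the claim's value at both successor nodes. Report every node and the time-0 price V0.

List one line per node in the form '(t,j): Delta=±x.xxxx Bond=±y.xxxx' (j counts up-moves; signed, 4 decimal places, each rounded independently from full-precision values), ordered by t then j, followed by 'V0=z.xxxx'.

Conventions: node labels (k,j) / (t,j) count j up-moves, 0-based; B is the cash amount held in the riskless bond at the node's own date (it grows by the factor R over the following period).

(0,0): Delta=0.2207 Bond=-19.9123
(1,0): Delta=0.0000 Bond=0.0000
(1,1): Delta=0.3134 Bond=-39.8809
V0=11.4203

Since d<R<u, set p* = (R−d)/(u−d) = 0.5342; price each node as the discounted p*-expectation of its children.
At maturity the claim pays: V(2,0)=0.0000, V(2,1)=0.0000, V(2,2)=45.8102
Node (1,0) S=96.5600: V=(p*·0.0000+(1−p*)·0.0000)/1.07=0.0000; Δ=(0.0000−0.0000)/(136.1496−65.6608)=0.0000; B=V−Δ·S=0.0000
Node (1,1) S=200.2200: V=(p*·45.8102+(1−p*)·0.0000)/1.07=22.8728; Δ=(45.8102−0.0000)/(282.3102−136.1496)=0.3134; B=V−Δ·S=-39.8809
Node (0,0) S=142.0000: V=(p*·22.8728+(1−p*)·0.0000)/1.07=11.4203; Δ=(22.8728−0.0000)/(200.2200−96.5600)=0.2207; B=V−Δ·S=-19.9123
Verification: the root portfolio costs Δ(0,0)·S0 + B(0,0) = 11.4203, matching V0.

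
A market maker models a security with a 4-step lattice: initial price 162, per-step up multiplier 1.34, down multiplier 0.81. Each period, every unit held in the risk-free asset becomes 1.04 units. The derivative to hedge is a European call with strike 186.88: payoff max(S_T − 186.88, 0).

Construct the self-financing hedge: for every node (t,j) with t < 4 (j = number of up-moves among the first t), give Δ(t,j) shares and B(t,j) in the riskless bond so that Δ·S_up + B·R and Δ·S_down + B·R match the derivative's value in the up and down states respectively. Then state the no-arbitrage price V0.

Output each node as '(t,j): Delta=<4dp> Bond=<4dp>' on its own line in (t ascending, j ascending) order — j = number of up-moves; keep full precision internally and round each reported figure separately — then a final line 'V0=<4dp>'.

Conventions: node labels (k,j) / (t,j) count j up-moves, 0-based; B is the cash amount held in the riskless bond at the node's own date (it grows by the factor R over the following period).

Since d<R<u, set p* = (R−d)/(u−d) = 0.4340; price each node as the discounted p*-expectation of its children.
Terminal payoffs: V(4,0)=0.0000, V(4,1)=0.0000, V(4,2)=3.9711, V(4,3)=128.8490, V(4,4)=335.4371
(3,0): S=86.0934. Δ = (V_up−V_dn)/(S_up−S_dn) = (0.0000−0.0000)/(115.3652−69.7357) = 0.0000. V = [p*·0.0000 + (1−p*)·0.0000]/1.04 = 0.0000. B = V − Δ·S = 0.0000.
(3,1): S=142.4262. Δ = (V_up−V_dn)/(S_up−S_dn) = (3.9711−0.0000)/(190.8511−115.3652) = 0.0526. V = [p*·3.9711 + (1−p*)·0.0000]/1.04 = 1.6570. B = V − Δ·S = -5.8356.
(3,2): S=235.6186. Δ = (V_up−V_dn)/(S_up−S_dn) = (128.8490−3.9711)/(315.7290−190.8511) = 1.0000. V = [p*·128.8490 + (1−p*)·3.9711]/1.04 = 55.9263. B = V − Δ·S = -179.6923.
(3,3): S=389.7888. Δ = (V_up−V_dn)/(S_up−S_dn) = (335.4371−128.8490)/(522.3171−315.7290) = 1.0000. V = [p*·335.4371 + (1−p*)·128.8490]/1.04 = 210.0965. B = V − Δ·S = -179.6923.
(2,0): S=106.2882. Δ = (V_up−V_dn)/(S_up−S_dn) = (1.6570−0.0000)/(142.4262−86.0934) = 0.0294. V = [p*·1.6570 + (1−p*)·0.0000]/1.04 = 0.6914. B = V − Δ·S = -2.4350.
(2,1): S=175.8348. Δ = (V_up−V_dn)/(S_up−S_dn) = (55.9263−1.6570)/(235.6186−142.4262) = 0.5823. V = [p*·55.9263 + (1−p*)·1.6570]/1.04 = 24.2383. B = V − Δ·S = -78.1566.
(2,2): S=290.8872. Δ = (V_up−V_dn)/(S_up−S_dn) = (210.0965−55.9263)/(389.7888−235.6186) = 1.0000. V = [p*·210.0965 + (1−p*)·55.9263]/1.04 = 118.1061. B = V − Δ·S = -172.7811.
(1,0): S=131.2200. Δ = (V_up−V_dn)/(S_up−S_dn) = (24.2383−0.6914)/(175.8348−106.2882) = 0.3386. V = [p*·24.2383 + (1−p*)·0.6914]/1.04 = 10.4903. B = V − Δ·S = -33.9378.
(1,1): S=217.0800. Δ = (V_up−V_dn)/(S_up−S_dn) = (118.1061−24.2383)/(290.8872−175.8348) = 0.8159. V = [p*·118.1061 + (1−p*)·24.2383]/1.04 = 62.4744. B = V − Δ·S = -114.6347.
(0,0): S=162.0000. Δ = (V_up−V_dn)/(S_up−S_dn) = (62.4744−10.4903)/(217.0800−131.2200) = 0.6055. V = [p*·62.4744 + (1−p*)·10.4903]/1.04 = 31.7783. B = V − Δ·S = -66.3050.
As a check, the time-0 holding Δ(0,0)·S0 + B(0,0) comes to 31.7783 — exactly V0.

(0,0): Delta=0.6055 Bond=-66.3050
(1,0): Delta=0.3386 Bond=-33.9378
(1,1): Delta=0.8159 Bond=-114.6347
(2,0): Delta=0.0294 Bond=-2.4350
(2,1): Delta=0.5823 Bond=-78.1566
(2,2): Delta=1.0000 Bond=-172.7811
(3,0): Delta=0.0000 Bond=0.0000
(3,1): Delta=0.0526 Bond=-5.8356
(3,2): Delta=1.0000 Bond=-179.6923
(3,3): Delta=1.0000 Bond=-179.6923
V0=31.7783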